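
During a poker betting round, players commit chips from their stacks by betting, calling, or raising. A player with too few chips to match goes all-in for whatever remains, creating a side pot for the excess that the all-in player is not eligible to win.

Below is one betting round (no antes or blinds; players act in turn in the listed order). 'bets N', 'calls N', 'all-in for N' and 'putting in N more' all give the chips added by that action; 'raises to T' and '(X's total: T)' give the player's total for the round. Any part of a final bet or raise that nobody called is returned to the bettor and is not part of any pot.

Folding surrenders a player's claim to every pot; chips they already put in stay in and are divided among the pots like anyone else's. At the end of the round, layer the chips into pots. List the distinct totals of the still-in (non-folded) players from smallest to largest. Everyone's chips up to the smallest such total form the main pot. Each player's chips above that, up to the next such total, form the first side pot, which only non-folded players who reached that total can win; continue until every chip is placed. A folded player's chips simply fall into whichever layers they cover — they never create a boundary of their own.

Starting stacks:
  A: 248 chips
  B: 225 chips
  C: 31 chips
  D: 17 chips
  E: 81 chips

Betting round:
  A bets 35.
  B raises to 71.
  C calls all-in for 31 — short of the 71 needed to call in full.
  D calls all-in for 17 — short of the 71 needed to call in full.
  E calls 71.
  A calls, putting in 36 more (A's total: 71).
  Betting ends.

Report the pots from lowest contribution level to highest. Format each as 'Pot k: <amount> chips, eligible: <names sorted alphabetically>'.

Contributions: A=71, B=71, C=31, D=17, E=71
Pot levels (distinct totals of non-folded players): 17, 31, 71
Layer 1-17: 17 each from A, B, C, D, E = 17*5 = 85 chips; eligible A, B, C, D, E
Layer 18-31: 14 each from A, B, C, E = 14*4 = 56 chips; eligible A, B, C, E
Layer 32-71: 40 each from A, B, E = 40*3 = 120 chips; eligible A, B, E

Pot 1: 85 chips, eligible: A, B, C, D, E
Pot 2: 56 chips, eligible: A, B, C, E
Pot 3: 120 chips, eligible: A, B, E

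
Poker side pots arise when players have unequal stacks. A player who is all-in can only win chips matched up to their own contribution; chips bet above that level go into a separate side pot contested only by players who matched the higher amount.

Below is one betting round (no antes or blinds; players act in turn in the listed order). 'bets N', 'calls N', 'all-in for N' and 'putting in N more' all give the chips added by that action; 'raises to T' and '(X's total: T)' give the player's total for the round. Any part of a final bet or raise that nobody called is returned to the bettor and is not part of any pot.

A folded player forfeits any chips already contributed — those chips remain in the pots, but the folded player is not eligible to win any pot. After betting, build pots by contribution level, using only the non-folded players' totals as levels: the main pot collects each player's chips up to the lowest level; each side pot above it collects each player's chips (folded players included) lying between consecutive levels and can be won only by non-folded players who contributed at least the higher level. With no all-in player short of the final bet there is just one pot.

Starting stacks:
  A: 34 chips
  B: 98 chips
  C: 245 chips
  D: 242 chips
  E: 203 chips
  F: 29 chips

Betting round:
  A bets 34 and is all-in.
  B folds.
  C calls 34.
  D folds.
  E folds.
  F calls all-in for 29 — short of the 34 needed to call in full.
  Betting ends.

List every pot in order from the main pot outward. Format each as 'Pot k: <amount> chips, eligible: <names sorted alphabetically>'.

Pot 1: 87 chips, eligible: A, C, F
Pot 2: 10 chips, eligible: A, C

Derivation:
Contributions: A=34, C=34, F=29
Folded: B, D, E
Pot levels (distinct totals of non-folded players): 29, 34
Layer 1-29: 29 each from A, C, F = 29*3 = 87 chips; eligible A, C, F
Layer 30-34: 5 each from A, C = 5*2 = 10 chips; eligible A, C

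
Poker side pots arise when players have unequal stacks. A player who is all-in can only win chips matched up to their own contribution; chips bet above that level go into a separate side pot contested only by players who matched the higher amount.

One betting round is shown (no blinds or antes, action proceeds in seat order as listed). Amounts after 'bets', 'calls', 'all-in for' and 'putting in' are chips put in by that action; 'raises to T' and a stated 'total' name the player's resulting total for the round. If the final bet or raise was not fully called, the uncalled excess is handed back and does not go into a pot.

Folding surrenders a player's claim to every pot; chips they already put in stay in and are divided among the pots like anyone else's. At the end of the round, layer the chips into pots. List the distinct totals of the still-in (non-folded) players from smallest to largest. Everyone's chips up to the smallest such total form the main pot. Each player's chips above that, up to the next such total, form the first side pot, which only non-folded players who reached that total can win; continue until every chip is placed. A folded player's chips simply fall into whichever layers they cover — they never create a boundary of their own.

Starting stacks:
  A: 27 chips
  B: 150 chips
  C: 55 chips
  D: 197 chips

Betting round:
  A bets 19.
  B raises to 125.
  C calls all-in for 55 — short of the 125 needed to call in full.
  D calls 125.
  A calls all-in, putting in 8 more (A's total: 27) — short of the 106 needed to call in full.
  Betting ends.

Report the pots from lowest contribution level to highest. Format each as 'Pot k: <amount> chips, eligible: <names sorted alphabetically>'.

Pot 1: 108 chips, eligible: A, B, C, D
Pot 2: 84 chips, eligible: B, C, D
Pot 3: 140 chips, eligible: B, D

Derivation:
Contributions: A=27, B=125, C=55, D=125
Pot levels (distinct totals of non-folded players): 27, 55, 125
Layer 1-27: 27 each from A, B, C, D = 27*4 = 108 chips; eligible A, B, C, D
Layer 28-55: 28 each from B, C, D = 28*3 = 84 chips; eligible B, C, D
Layer 56-125: 70 each from B, D = 70*2 = 140 chips; eligible B, D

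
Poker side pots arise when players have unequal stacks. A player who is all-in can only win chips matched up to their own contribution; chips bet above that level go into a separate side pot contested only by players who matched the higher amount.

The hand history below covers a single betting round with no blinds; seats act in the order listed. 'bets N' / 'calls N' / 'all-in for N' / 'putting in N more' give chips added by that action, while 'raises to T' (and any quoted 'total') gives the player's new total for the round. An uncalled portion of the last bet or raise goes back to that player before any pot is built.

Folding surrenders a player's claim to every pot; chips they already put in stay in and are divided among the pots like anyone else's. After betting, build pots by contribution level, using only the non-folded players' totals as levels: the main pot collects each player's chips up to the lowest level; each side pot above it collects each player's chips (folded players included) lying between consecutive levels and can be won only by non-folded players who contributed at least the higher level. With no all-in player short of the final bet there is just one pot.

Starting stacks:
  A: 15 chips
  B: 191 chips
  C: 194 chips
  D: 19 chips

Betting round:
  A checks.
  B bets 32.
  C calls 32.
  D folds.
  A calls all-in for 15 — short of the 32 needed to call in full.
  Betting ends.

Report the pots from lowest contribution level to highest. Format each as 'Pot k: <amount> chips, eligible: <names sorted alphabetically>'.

Pot 1: 45 chips, eligible: A, B, C
Pot 2: 34 chips, eligible: B, C

Derivation:
Contributions: A=15, B=32, C=32
Folded: D
Pot levels (distinct totals of non-folded players): 15, 32
Layer 1-15: 15 each from A, B, C = 15*3 = 45 chips; eligible A, B, C
Layer 16-32: 17 each from B, C = 17*2 = 34 chips; eligible B, C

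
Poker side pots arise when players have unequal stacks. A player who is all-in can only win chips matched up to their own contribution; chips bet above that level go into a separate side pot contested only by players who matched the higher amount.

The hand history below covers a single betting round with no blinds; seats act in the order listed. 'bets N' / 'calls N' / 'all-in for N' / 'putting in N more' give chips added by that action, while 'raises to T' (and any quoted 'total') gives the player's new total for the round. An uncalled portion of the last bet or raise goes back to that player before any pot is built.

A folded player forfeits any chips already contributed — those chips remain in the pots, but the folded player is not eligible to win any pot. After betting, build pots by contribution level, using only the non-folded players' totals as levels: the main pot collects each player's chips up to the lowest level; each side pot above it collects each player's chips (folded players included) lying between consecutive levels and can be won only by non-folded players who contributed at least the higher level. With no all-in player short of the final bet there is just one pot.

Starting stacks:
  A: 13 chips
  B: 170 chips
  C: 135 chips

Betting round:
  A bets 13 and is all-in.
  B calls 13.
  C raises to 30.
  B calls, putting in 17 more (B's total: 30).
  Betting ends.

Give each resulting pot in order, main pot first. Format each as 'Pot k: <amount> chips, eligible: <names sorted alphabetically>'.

Contributions: A=13, B=30, C=30
Pot levels (distinct totals of non-folded players): 13, 30
Layer 1-13: 13 each from A, B, C = 13*3 = 39 chips; eligible A, B, C
Layer 14-30: 17 each from B, C = 17*2 = 34 chips; eligible B, C

Pot 1: 39 chips, eligible: A, B, C
Pot 2: 34 chips, eligible: B, C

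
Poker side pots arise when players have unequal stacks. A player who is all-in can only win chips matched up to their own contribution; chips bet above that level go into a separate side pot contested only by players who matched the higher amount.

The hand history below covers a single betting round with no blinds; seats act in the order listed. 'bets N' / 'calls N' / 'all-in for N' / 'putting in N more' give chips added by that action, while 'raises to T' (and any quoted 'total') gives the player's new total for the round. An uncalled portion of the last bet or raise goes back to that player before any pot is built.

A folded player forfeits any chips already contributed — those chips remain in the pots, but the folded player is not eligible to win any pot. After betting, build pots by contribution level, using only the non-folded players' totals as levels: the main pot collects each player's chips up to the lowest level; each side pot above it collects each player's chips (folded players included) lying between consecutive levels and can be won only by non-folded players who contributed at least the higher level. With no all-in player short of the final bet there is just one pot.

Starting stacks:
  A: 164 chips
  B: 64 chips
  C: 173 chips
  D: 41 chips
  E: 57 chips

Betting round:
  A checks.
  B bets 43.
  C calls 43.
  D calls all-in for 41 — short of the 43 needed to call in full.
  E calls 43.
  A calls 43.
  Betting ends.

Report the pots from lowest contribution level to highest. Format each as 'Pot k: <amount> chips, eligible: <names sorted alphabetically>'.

Pot 1: 205 chips, eligible: A, B, C, D, E
Pot 2: 8 chips, eligible: A, B, C, E

Derivation:
Contributions: A=43, B=43, C=43, D=41, E=43
Pot levels (distinct totals of non-folded players): 41, 43
Layer 1-41: 41 each from A, B, C, D, E = 41*5 = 205 chips; eligible A, B, C, D, E
Layer 42-43: 2 each from A, B, C, E = 2*4 = 8 chips; eligible A, B, C, E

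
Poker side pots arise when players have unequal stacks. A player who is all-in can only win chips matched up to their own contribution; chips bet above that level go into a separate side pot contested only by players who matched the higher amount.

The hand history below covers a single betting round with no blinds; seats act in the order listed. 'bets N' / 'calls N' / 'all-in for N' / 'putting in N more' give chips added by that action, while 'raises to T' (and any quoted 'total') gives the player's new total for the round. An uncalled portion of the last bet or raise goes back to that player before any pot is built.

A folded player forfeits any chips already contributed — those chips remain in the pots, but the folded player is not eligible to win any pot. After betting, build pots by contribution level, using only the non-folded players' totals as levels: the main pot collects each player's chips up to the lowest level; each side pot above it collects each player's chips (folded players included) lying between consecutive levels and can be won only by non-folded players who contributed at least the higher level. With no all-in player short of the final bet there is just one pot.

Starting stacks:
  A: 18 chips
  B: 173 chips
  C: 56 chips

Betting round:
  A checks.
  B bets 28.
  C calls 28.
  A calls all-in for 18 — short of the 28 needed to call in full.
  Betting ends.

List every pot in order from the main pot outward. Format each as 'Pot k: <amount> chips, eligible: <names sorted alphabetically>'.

Pot 1: 54 chips, eligible: A, B, C
Pot 2: 20 chips, eligible: B, C

Derivation:
Contributions: A=18, B=28, C=28
Pot levels (distinct totals of non-folded players): 18, 28
Layer 1-18: 18 each from A, B, C = 18*3 = 54 chips; eligible A, B, C
Layer 19-28: 10 each from B, C = 10*2 = 20 chips; eligible B, C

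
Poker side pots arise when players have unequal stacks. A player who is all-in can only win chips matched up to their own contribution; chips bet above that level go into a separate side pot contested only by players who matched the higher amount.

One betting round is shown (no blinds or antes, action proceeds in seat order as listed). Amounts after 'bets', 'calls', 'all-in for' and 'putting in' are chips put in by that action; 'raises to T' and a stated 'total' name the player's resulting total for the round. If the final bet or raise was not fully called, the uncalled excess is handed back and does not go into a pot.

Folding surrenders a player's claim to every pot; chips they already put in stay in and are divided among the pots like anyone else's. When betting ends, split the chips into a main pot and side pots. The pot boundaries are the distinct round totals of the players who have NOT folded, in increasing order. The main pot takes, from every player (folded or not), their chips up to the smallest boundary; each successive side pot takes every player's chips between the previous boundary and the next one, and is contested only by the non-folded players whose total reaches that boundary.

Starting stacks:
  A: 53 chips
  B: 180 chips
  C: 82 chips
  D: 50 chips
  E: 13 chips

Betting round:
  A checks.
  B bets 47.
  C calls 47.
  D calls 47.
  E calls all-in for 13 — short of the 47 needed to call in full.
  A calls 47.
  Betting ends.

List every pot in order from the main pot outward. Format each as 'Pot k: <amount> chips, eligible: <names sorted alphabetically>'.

Pot 1: 65 chips, eligible: A, B, C, D, E
Pot 2: 136 chips, eligible: A, B, C, D

Derivation:
Contributions: A=47, B=47, C=47, D=47, E=13
Pot levels (distinct totals of non-folded players): 13, 47
Layer 1-13: 13 each from A, B, C, D, E = 13*5 = 65 chips; eligible A, B, C, D, E
Layer 14-47: 34 each from A, B, C, D = 34*4 = 136 chips; eligible A, B, C, D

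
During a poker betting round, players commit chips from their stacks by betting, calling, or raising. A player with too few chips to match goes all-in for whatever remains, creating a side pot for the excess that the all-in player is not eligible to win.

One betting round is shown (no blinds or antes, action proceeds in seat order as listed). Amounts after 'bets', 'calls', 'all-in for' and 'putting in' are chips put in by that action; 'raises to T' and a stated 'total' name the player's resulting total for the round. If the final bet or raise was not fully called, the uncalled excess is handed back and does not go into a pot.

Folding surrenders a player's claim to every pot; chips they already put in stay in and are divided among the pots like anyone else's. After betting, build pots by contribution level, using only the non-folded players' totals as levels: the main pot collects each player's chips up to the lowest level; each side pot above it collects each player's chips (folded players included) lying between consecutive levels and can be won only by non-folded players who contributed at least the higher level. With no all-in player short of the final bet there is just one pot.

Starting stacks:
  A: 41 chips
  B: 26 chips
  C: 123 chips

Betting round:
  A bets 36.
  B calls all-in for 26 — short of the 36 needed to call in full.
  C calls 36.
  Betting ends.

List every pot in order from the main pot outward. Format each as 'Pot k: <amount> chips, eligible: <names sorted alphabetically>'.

Pot 1: 78 chips, eligible: A, B, C
Pot 2: 20 chips, eligible: A, C

Derivation:
Contributions: A=36, B=26, C=36
Pot levels (distinct totals of non-folded players): 26, 36
Layer 1-26: 26 each from A, B, C = 26*3 = 78 chips; eligible A, B, C
Layer 27-36: 10 each from A, C = 10*2 = 20 chips; eligible A, C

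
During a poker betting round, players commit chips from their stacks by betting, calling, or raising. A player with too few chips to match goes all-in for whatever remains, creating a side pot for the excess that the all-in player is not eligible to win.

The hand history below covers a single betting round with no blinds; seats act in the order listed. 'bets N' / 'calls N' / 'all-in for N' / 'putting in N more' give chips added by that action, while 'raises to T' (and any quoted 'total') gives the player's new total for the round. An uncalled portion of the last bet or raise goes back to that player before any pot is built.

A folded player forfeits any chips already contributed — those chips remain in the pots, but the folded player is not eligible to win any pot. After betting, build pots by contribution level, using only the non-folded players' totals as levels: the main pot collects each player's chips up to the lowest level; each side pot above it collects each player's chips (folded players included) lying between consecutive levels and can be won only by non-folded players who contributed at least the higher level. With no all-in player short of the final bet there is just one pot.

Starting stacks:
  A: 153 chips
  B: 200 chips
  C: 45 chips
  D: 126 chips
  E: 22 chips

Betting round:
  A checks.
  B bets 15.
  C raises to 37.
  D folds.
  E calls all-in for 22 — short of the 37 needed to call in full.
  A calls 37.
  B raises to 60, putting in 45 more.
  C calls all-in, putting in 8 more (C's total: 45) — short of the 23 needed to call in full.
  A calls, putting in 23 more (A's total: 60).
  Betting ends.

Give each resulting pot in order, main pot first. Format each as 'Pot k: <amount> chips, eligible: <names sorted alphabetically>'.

Contributions: A=60, B=60, C=45, E=22
Folded: D
Pot levels (distinct totals of non-folded players): 22, 45, 60
Layer 1-22: 22 each from A, B, C, E = 22*4 = 88 chips; eligible A, B, C, E
Layer 23-45: 23 each from A, B, C = 23*3 = 69 chips; eligible A, B, C
Layer 46-60: 15 each from A, B = 15*2 = 30 chips; eligible A, B

Pot 1: 88 chips, eligible: A, B, C, E
Pot 2: 69 chips, eligible: A, B, C
Pot 3: 30 chips, eligible: A, B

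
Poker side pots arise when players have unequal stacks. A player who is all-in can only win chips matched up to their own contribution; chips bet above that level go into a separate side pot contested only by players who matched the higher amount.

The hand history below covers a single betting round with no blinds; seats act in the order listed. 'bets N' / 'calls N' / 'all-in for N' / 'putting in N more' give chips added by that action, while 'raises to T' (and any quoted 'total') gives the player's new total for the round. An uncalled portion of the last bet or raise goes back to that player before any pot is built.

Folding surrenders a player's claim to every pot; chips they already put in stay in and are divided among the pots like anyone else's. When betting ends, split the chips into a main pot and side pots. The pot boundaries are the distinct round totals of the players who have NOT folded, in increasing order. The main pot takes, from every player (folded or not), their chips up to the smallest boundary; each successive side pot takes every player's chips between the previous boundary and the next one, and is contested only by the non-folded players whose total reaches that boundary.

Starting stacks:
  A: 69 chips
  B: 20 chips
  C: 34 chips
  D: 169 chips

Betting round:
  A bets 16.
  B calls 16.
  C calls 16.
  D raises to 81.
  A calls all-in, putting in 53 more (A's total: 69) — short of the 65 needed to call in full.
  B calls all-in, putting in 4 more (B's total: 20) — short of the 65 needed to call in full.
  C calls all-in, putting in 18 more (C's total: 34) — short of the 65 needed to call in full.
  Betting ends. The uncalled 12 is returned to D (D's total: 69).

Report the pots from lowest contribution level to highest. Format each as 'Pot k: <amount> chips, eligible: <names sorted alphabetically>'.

Pot 1: 80 chips, eligible: A, B, C, D
Pot 2: 42 chips, eligible: A, C, D
Pot 3: 70 chips, eligible: A, D

Derivation:
Contributions (after 12 returned to D): A=69, B=20, C=34, D=69
Pot levels (distinct totals of non-folded players): 20, 34, 69
Layer 1-20: 20 each from A, B, C, D = 20*4 = 80 chips; eligible A, B, C, D
Layer 21-34: 14 each from A, C, D = 14*3 = 42 chips; eligible A, C, D
Layer 35-69: 35 each from A, D = 35*2 = 70 chips; eligible A, D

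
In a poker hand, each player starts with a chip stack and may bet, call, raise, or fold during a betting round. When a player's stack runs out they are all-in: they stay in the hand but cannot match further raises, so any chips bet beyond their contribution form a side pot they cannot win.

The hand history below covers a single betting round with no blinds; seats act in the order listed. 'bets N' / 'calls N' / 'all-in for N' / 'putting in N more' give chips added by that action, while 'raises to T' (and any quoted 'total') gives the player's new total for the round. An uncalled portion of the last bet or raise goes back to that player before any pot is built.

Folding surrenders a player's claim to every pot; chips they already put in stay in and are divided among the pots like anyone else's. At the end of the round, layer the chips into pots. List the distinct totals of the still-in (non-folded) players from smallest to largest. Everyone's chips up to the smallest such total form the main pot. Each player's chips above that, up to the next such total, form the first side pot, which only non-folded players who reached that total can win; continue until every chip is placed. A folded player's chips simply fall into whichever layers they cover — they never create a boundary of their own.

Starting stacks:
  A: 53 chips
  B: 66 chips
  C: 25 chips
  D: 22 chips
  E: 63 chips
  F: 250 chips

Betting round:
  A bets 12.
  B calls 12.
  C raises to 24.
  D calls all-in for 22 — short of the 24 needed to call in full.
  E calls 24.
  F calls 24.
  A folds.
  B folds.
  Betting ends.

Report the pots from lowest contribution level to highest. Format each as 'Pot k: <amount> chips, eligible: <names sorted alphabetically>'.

Contributions: A=12, B=12, C=24, D=22, E=24, F=24
Folded: A, B
Pot levels (distinct totals of non-folded players): 22, 24
Layer 1-22: A 12 + B 12 + C 22 + D 22 + E 22 + F 22 = 112 chips; eligible C, D, E, F
Layer 23-24: 2 each from C, E, F = 2*3 = 6 chips; eligible C, E, F

Pot 1: 112 chips, eligible: C, D, E, F
Pot 2: 6 chips, eligible: C, E, F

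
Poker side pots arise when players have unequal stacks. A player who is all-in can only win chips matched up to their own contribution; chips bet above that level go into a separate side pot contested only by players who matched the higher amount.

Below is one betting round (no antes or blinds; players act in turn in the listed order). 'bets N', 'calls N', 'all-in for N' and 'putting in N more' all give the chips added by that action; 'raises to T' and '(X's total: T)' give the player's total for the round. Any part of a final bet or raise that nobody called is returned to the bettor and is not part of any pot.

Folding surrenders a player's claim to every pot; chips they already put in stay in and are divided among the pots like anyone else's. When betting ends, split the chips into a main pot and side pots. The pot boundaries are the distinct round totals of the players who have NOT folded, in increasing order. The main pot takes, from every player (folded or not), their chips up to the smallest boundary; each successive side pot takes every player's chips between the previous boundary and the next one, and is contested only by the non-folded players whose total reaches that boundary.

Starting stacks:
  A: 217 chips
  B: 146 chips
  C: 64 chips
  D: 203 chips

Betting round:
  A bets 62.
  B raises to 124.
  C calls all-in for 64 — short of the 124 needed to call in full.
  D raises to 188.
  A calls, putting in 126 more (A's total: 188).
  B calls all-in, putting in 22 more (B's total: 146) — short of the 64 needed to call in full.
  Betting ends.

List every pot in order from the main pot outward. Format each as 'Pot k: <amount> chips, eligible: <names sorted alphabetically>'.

Pot 1: 256 chips, eligible: A, B, C, D
Pot 2: 246 chips, eligible: A, B, D
Pot 3: 84 chips, eligible: A, D

Derivation:
Contributions: A=188, B=146, C=64, D=188
Pot levels (distinct totals of non-folded players): 64, 146, 188
Layer 1-64: 64 each from A, B, C, D = 64*4 = 256 chips; eligible A, B, C, D
Layer 65-146: 82 each from A, B, D = 82*3 = 246 chips; eligible A, B, D
Layer 147-188: 42 each from A, D = 42*2 = 84 chips; eligible A, D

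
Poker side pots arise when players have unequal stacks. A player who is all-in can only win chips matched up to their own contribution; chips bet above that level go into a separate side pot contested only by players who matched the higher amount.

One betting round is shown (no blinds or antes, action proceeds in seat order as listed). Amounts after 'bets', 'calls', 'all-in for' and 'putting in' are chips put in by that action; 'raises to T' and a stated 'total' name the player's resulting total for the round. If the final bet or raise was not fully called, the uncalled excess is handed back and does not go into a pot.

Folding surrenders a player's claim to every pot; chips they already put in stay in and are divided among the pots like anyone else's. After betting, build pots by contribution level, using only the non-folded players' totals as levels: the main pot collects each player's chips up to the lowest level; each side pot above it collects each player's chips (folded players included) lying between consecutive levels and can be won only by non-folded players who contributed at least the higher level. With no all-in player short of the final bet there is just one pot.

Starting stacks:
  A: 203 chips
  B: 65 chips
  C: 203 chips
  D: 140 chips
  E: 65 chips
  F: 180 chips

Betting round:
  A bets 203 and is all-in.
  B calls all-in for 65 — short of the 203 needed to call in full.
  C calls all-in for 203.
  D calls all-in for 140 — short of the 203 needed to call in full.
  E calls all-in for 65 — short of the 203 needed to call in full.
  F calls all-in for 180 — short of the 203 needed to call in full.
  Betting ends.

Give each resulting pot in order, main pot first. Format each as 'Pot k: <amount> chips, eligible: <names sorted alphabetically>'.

Pot 1: 390 chips, eligible: A, B, C, D, E, F
Pot 2: 300 chips, eligible: A, C, D, F
Pot 3: 120 chips, eligible: A, C, F
Pot 4: 46 chips, eligible: A, C

Derivation:
Contributions: A=203, B=65, C=203, D=140, E=65, F=180
Pot levels (distinct totals of non-folded players): 65, 140, 180, 203
Layer 1-65: 65 each from A, B, C, D, E, F = 65*6 = 390 chips; eligible A, B, C, D, E, F
Layer 66-140: 75 each from A, C, D, F = 75*4 = 300 chips; eligible A, C, D, F
Layer 141-180: 40 each from A, C, F = 40*3 = 120 chips; eligible A, C, F
Layer 181-203: 23 each from A, C = 23*2 = 46 chips; eligible A, C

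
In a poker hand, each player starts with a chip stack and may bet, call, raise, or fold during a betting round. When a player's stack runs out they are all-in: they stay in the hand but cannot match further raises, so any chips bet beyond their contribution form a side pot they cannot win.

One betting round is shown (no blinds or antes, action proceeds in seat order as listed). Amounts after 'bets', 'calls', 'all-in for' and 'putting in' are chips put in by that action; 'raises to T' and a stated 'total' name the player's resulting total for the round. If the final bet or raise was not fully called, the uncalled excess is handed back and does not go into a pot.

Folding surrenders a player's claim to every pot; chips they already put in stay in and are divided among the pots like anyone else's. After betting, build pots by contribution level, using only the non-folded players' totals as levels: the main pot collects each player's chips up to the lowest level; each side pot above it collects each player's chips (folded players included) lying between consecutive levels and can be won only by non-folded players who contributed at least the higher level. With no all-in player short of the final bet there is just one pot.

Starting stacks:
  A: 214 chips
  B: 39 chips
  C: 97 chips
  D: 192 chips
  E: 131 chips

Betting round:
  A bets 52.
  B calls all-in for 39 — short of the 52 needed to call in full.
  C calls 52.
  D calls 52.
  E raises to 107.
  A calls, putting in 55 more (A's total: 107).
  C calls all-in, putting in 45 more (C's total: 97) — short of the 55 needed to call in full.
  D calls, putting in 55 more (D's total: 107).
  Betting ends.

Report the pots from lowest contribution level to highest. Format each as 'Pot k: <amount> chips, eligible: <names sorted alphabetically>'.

Contributions: A=107, B=39, C=97, D=107, E=107
Pot levels (distinct totals of non-folded players): 39, 97, 107
Layer 1-39: 39 each from A, B, C, D, E = 39*5 = 195 chips; eligible A, B, C, D, E
Layer 40-97: 58 each from A, C, D, E = 58*4 = 232 chips; eligible A, C, D, E
Layer 98-107: 10 each from A, D, E = 10*3 = 30 chips; eligible A, D, E

Pot 1: 195 chips, eligible: A, B, C, D, E
Pot 2: 232 chips, eligible: A, C, D, E
Pot 3: 30 chips, eligible: A, D, E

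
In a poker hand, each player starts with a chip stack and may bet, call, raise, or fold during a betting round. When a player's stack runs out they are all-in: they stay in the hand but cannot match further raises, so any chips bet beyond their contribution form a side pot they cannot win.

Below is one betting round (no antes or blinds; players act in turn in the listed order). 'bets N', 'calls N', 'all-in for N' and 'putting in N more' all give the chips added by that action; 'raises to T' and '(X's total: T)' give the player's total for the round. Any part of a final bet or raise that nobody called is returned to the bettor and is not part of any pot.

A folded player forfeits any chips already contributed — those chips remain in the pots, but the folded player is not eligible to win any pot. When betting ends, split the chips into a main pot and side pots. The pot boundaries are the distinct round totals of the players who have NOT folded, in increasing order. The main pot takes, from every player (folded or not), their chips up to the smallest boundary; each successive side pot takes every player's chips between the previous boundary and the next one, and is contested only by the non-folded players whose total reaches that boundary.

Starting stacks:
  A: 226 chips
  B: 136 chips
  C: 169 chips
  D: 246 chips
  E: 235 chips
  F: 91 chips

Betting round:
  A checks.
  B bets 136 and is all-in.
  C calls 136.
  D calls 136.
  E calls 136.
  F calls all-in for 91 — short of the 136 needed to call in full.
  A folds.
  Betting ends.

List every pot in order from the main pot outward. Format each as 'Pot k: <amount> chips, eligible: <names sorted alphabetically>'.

Pot 1: 455 chips, eligible: B, C, D, E, F
Pot 2: 180 chips, eligible: B, C, D, E

Derivation:
Contributions: B=136, C=136, D=136, E=136, F=91
Folded: A
Pot levels (distinct totals of non-folded players): 91, 136
Layer 1-91: 91 each from B, C, D, E, F = 91*5 = 455 chips; eligible B, C, D, E, F
Layer 92-136: 45 each from B, C, D, E = 45*4 = 180 chips; eligible B, C, D, E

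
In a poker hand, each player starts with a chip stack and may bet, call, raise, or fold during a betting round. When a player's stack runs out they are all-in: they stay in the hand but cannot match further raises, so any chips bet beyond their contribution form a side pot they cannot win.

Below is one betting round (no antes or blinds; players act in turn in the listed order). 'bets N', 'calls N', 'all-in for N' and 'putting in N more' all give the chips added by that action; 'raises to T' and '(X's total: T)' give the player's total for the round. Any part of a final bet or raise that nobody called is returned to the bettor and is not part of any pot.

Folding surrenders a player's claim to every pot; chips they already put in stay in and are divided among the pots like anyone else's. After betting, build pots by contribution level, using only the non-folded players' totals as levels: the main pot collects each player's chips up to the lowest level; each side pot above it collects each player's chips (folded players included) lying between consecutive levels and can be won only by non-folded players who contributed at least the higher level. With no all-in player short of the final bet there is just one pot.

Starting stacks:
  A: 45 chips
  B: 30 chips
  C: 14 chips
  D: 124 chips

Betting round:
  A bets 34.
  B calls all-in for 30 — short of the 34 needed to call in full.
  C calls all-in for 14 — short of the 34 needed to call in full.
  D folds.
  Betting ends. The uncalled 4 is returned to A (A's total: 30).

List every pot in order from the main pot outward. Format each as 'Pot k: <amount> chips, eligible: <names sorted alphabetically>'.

Pot 1: 42 chips, eligible: A, B, C
Pot 2: 32 chips, eligible: A, B

Derivation:
Contributions (after 4 returned to A): A=30, B=30, C=14
Folded: D
Pot levels (distinct totals of non-folded players): 14, 30
Layer 1-14: 14 each from A, B, C = 14*3 = 42 chips; eligible A, B, C
Layer 15-30: 16 each from A, B = 16*2 = 32 chips; eligible A, B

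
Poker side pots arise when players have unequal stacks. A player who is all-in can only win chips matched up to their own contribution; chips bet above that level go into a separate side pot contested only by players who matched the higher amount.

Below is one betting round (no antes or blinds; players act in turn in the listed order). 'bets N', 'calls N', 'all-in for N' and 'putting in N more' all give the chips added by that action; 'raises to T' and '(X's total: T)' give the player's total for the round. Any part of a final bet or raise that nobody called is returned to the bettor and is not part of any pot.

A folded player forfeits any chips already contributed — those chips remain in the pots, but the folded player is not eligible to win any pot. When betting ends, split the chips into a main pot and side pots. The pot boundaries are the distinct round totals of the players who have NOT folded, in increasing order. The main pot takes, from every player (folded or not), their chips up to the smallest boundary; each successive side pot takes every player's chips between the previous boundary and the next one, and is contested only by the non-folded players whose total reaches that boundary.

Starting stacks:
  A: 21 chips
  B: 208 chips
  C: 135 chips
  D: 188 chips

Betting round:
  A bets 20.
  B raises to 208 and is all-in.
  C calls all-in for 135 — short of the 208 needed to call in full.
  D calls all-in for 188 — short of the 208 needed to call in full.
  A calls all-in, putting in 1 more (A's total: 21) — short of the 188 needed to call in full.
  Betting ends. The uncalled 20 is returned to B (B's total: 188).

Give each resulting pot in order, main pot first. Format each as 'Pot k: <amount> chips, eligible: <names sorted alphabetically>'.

Pot 1: 84 chips, eligible: A, B, C, D
Pot 2: 342 chips, eligible: B, C, D
Pot 3: 106 chips, eligible: B, D

Derivation:
Contributions (after 20 returned to B): A=21, B=188, C=135, D=188
Pot levels (distinct totals of non-folded players): 21, 135, 188
Layer 1-21: 21 each from A, B, C, D = 21*4 = 84 chips; eligible A, B, C, D
Layer 22-135: 114 each from B, C, D = 114*3 = 342 chips; eligible B, C, D
Layer 136-188: 53 each from B, D = 53*2 = 106 chips; eligible B, D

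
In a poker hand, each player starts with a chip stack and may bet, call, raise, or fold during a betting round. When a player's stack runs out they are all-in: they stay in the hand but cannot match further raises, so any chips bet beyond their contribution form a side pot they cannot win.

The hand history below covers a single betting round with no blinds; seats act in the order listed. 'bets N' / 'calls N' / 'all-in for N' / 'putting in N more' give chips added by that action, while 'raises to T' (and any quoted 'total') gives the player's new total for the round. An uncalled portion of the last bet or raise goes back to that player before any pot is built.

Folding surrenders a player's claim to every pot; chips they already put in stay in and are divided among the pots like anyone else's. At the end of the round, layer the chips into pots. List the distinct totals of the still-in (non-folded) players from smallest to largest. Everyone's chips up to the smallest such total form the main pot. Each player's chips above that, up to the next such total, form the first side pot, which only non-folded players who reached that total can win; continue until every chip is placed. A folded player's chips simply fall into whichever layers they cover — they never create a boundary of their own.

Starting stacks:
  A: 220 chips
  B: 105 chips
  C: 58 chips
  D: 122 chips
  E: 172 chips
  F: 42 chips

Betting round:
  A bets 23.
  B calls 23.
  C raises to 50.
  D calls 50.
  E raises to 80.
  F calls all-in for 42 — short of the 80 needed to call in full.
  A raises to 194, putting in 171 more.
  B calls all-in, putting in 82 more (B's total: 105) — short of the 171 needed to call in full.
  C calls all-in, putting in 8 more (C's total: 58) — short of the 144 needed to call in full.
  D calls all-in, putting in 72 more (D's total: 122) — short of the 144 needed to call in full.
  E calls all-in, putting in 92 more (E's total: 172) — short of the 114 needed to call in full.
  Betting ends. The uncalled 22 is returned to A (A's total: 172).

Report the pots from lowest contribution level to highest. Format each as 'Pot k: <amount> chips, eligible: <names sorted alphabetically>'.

Pot 1: 252 chips, eligible: A, B, C, D, E, F
Pot 2: 80 chips, eligible: A, B, C, D, E
Pot 3: 188 chips, eligible: A, B, D, E
Pot 4: 51 chips, eligible: A, D, E
Pot 5: 100 chips, eligible: A, E

Derivation:
Contributions (after 22 returned to A): A=172, B=105, C=58, D=122, E=172, F=42
Pot levels (distinct totals of non-folded players): 42, 58, 105, 122, 172
Layer 1-42: 42 each from A, B, C, D, E, F = 42*6 = 252 chips; eligible A, B, C, D, E, F
Layer 43-58: 16 each from A, B, C, D, E = 16*5 = 80 chips; eligible A, B, C, D, E
Layer 59-105: 47 each from A, B, D, E = 47*4 = 188 chips; eligible A, B, D, E
Layer 106-122: 17 each from A, D, E = 17*3 = 51 chips; eligible A, D, E
Layer 123-172: 50 each from A, E = 50*2 = 100 chips; eligible A, E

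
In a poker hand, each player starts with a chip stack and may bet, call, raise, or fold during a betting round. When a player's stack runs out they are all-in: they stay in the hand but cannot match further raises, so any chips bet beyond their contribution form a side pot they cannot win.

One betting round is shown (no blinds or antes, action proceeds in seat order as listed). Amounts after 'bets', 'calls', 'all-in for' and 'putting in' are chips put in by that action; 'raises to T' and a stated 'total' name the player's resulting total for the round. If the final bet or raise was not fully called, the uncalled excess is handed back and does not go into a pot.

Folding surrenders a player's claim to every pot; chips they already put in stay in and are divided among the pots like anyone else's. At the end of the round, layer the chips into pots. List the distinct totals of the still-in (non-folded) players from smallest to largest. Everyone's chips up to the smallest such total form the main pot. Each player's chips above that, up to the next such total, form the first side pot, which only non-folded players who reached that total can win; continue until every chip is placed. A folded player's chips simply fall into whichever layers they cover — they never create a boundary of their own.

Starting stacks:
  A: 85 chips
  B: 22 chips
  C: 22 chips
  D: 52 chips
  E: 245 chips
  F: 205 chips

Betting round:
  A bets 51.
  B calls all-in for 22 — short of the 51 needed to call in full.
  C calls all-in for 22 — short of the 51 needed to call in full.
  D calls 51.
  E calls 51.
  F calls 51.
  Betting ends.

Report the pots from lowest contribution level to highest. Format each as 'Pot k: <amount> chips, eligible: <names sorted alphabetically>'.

Contributions: A=51, B=22, C=22, D=51, E=51, F=51
Pot levels (distinct totals of non-folded players): 22, 51
Layer 1-22: 22 each from A, B, C, D, E, F = 22*6 = 132 chips; eligible A, B, C, D, E, F
Layer 23-51: 29 each from A, D, E, F = 29*4 = 116 chips; eligible A, D, E, F

Pot 1: 132 chips, eligible: A, B, C, D, E, F
Pot 2: 116 chips, eligible: A, D, E, F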